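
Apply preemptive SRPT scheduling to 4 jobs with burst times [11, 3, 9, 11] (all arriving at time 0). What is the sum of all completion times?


Since all jobs arrive at t=0, SRPT equals SPT ordering.
SPT order: [3, 9, 11, 11]
Completion times:
  Job 1: p=3, C=3
  Job 2: p=9, C=12
  Job 3: p=11, C=23
  Job 4: p=11, C=34
Total completion time = 3 + 12 + 23 + 34 = 72

72


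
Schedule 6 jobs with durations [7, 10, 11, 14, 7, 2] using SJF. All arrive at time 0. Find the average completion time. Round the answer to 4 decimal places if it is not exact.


SJF order (ascending): [2, 7, 7, 10, 11, 14]
Completion times:
  Job 1: burst=2, C=2
  Job 2: burst=7, C=9
  Job 3: burst=7, C=16
  Job 4: burst=10, C=26
  Job 5: burst=11, C=37
  Job 6: burst=14, C=51
Average completion = 141/6 = 23.5

23.5


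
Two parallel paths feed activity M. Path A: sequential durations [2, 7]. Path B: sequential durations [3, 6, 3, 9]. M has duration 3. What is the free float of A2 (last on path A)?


ES(A2) = sum of predecessors on chain A = 2
EF(A2) = ES + duration = 2 + 7 = 9
Successor of A2 is M. ES(M) = max(sum(A), sum(B)) = max(9, 21) = 21
Free float = ES(successor) - EF(current) = 21 - 9 = 12

12


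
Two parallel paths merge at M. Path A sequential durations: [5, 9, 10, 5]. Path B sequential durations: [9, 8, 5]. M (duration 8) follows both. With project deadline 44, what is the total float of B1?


Forward pass: ES(B1) = sum of predecessors on chain B = 0
EF = ES + duration = 0 + 9 = 9
Backward pass: LF(M) = deadline = 44; LS(M) = 44 - 8 = 36
LF(B1) = LS(M) - sum(successors on chain B) = 36 - 13 = 23
LS = LF - duration = 23 - 9 = 14
Total float = LS - ES = 14 - 0 = 14

14


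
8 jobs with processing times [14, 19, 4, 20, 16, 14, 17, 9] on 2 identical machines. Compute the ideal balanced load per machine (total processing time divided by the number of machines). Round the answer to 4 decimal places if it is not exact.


Total processing time = 14 + 19 + 4 + 20 + 16 + 14 + 17 + 9 = 113
Number of machines = 2
Ideal balanced load = 113 / 2 = 56.5

56.5


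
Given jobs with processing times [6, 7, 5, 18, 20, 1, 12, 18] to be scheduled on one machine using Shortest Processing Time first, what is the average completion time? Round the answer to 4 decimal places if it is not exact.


Sort jobs by processing time (SPT order): [1, 5, 6, 7, 12, 18, 18, 20]
Compute completion times sequentially:
  Job 1: processing = 1, completes at 1
  Job 2: processing = 5, completes at 6
  Job 3: processing = 6, completes at 12
  Job 4: processing = 7, completes at 19
  Job 5: processing = 12, completes at 31
  Job 6: processing = 18, completes at 49
  Job 7: processing = 18, completes at 67
  Job 8: processing = 20, completes at 87
Sum of completion times = 272
Average completion time = 272/8 = 34.0

34.0


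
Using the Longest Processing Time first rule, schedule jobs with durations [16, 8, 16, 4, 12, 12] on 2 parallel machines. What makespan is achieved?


Sort jobs in decreasing order (LPT): [16, 16, 12, 12, 8, 4]
Assign each job to the least loaded machine:
  Machine 1: jobs [16, 12, 8], load = 36
  Machine 2: jobs [16, 12, 4], load = 32
Makespan = max load = 36

36


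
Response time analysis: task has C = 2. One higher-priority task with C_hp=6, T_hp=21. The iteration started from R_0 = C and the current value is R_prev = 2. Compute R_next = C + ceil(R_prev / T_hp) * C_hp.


R_next = C + ceil(R_prev / T_hp) * C_hp
ceil(2 / 21) = ceil(0.0952) = 1
Interference = 1 * 6 = 6
R_next = 2 + 6 = 8

8


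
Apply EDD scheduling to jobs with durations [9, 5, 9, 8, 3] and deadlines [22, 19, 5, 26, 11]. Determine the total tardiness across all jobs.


Sort by due date (EDD order): [(9, 5), (3, 11), (5, 19), (9, 22), (8, 26)]
Compute completion times and tardiness:
  Job 1: p=9, d=5, C=9, tardiness=max(0,9-5)=4
  Job 2: p=3, d=11, C=12, tardiness=max(0,12-11)=1
  Job 3: p=5, d=19, C=17, tardiness=max(0,17-19)=0
  Job 4: p=9, d=22, C=26, tardiness=max(0,26-22)=4
  Job 5: p=8, d=26, C=34, tardiness=max(0,34-26)=8
Total tardiness = 17

17


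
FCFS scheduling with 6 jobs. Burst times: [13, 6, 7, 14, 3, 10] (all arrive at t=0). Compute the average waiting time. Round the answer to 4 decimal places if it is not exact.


FCFS order (as given): [13, 6, 7, 14, 3, 10]
Waiting times:
  Job 1: wait = 0
  Job 2: wait = 13
  Job 3: wait = 19
  Job 4: wait = 26
  Job 5: wait = 40
  Job 6: wait = 43
Sum of waiting times = 141
Average waiting time = 141/6 = 23.5

23.5


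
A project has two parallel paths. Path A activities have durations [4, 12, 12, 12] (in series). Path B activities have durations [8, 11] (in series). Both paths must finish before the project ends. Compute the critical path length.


Path A total = 4 + 12 + 12 + 12 = 40
Path B total = 8 + 11 = 19
Critical path = longest path = max(40, 19) = 40

40


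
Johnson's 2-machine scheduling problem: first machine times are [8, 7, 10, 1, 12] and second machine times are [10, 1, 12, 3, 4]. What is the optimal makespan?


Apply Johnson's rule:
  Group 1 (a <= b): [(4, 1, 3), (1, 8, 10), (3, 10, 12)]
  Group 2 (a > b): [(5, 12, 4), (2, 7, 1)]
Optimal job order: [4, 1, 3, 5, 2]
Schedule:
  Job 4: M1 done at 1, M2 done at 4
  Job 1: M1 done at 9, M2 done at 19
  Job 3: M1 done at 19, M2 done at 31
  Job 5: M1 done at 31, M2 done at 35
  Job 2: M1 done at 38, M2 done at 39
Makespan = 39

39


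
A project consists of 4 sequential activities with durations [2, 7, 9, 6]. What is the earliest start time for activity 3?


Activity 3 starts after activities 1 through 2 complete.
Predecessor durations: [2, 7]
ES = 2 + 7 = 9

9


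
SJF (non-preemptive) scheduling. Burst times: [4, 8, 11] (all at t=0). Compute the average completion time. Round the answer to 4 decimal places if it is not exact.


SJF order (ascending): [4, 8, 11]
Completion times:
  Job 1: burst=4, C=4
  Job 2: burst=8, C=12
  Job 3: burst=11, C=23
Average completion = 39/3 = 13.0

13.0


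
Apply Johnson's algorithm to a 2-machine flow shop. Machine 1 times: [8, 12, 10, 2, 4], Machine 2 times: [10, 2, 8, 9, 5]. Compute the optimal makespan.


Apply Johnson's rule:
  Group 1 (a <= b): [(4, 2, 9), (5, 4, 5), (1, 8, 10)]
  Group 2 (a > b): [(3, 10, 8), (2, 12, 2)]
Optimal job order: [4, 5, 1, 3, 2]
Schedule:
  Job 4: M1 done at 2, M2 done at 11
  Job 5: M1 done at 6, M2 done at 16
  Job 1: M1 done at 14, M2 done at 26
  Job 3: M1 done at 24, M2 done at 34
  Job 2: M1 done at 36, M2 done at 38
Makespan = 38

38


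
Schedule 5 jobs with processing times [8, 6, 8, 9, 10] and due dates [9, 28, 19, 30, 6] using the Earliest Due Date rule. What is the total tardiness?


Sort by due date (EDD order): [(10, 6), (8, 9), (8, 19), (6, 28), (9, 30)]
Compute completion times and tardiness:
  Job 1: p=10, d=6, C=10, tardiness=max(0,10-6)=4
  Job 2: p=8, d=9, C=18, tardiness=max(0,18-9)=9
  Job 3: p=8, d=19, C=26, tardiness=max(0,26-19)=7
  Job 4: p=6, d=28, C=32, tardiness=max(0,32-28)=4
  Job 5: p=9, d=30, C=41, tardiness=max(0,41-30)=11
Total tardiness = 35

35


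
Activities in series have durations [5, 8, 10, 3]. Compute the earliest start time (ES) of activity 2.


Activity 2 starts after activities 1 through 1 complete.
Predecessor durations: [5]
ES = 5 = 5

5


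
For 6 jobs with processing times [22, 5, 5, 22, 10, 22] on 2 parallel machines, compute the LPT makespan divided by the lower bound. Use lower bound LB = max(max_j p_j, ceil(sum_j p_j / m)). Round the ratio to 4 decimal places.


LPT order: [22, 22, 22, 10, 5, 5]
Machine loads after assignment: [44, 42]
LPT makespan = 44
Lower bound = max(max_job, ceil(total/2)) = max(22, 43) = 43
Ratio = 44 / 43 = 1.0233

1.0233


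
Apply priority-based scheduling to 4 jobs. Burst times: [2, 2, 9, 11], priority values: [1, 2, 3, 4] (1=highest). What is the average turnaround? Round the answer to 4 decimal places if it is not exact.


Sort by priority (ascending = highest first):
Order: [(1, 2), (2, 2), (3, 9), (4, 11)]
Completion times:
  Priority 1, burst=2, C=2
  Priority 2, burst=2, C=4
  Priority 3, burst=9, C=13
  Priority 4, burst=11, C=24
Average turnaround = 43/4 = 10.75

10.75


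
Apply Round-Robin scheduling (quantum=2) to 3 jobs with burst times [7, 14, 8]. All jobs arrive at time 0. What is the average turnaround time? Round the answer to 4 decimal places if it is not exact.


Time quantum = 2
Execution trace:
  J1 runs 2 units, time = 2
  J2 runs 2 units, time = 4
  J3 runs 2 units, time = 6
  J1 runs 2 units, time = 8
  J2 runs 2 units, time = 10
  J3 runs 2 units, time = 12
  J1 runs 2 units, time = 14
  J2 runs 2 units, time = 16
  J3 runs 2 units, time = 18
  J1 runs 1 units, time = 19
  J2 runs 2 units, time = 21
  J3 runs 2 units, time = 23
  J2 runs 2 units, time = 25
  J2 runs 2 units, time = 27
  J2 runs 2 units, time = 29
Finish times: [19, 29, 23]
Average turnaround = 71/3 = 23.6667

23.6667


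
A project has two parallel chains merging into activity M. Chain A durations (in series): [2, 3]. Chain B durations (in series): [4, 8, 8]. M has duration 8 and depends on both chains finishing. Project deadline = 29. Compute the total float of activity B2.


Forward pass: ES(B2) = sum of predecessors on chain B = 4
EF = ES + duration = 4 + 8 = 12
Backward pass: LF(M) = deadline = 29; LS(M) = 29 - 8 = 21
LF(B2) = LS(M) - sum(successors on chain B) = 21 - 8 = 13
LS = LF - duration = 13 - 8 = 5
Total float = LS - ES = 5 - 4 = 1

1


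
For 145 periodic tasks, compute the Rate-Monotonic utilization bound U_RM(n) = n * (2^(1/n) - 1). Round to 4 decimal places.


Compute 2^(1/145) = 1.0047917694
Subtract 1: 1.0047917694 - 1 = 0.0047917694
Multiply by n: 145 * 0.0047917694 = 0.6948065630
Round to 4 dp: 0.6948

0.6948


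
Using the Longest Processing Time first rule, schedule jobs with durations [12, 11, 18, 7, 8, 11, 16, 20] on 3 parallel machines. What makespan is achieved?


Sort jobs in decreasing order (LPT): [20, 18, 16, 12, 11, 11, 8, 7]
Assign each job to the least loaded machine:
  Machine 1: jobs [20, 11], load = 31
  Machine 2: jobs [18, 11, 7], load = 36
  Machine 3: jobs [16, 12, 8], load = 36
Makespan = max load = 36

36


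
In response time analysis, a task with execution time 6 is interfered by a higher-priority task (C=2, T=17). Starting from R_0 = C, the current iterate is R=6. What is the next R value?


R_next = C + ceil(R_prev / T_hp) * C_hp
ceil(6 / 17) = ceil(0.3529) = 1
Interference = 1 * 2 = 2
R_next = 6 + 2 = 8

8


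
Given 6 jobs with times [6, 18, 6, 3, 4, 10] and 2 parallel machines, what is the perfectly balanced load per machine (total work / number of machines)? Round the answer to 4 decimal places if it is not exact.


Total processing time = 6 + 18 + 6 + 3 + 4 + 10 = 47
Number of machines = 2
Ideal balanced load = 47 / 2 = 23.5

23.5


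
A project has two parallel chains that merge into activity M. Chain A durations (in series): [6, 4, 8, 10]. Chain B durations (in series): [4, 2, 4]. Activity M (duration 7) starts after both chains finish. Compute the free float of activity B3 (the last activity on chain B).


ES(B3) = sum of predecessors on chain B = 6
EF(B3) = ES + duration = 6 + 4 = 10
Successor of B3 is M. ES(M) = max(sum(A), sum(B)) = max(28, 10) = 28
Free float = ES(successor) - EF(current) = 28 - 10 = 18

18


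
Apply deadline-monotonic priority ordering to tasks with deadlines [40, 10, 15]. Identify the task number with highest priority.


Sort tasks by relative deadline (ascending):
  Task 2: deadline = 10
  Task 3: deadline = 15
  Task 1: deadline = 40
Priority order (highest first): [2, 3, 1]
Highest priority task = 2

2


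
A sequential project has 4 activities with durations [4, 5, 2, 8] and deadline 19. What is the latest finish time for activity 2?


LF(activity 2) = deadline - sum of successor durations
Successors: activities 3 through 4 with durations [2, 8]
Sum of successor durations = 10
LF = 19 - 10 = 9

9


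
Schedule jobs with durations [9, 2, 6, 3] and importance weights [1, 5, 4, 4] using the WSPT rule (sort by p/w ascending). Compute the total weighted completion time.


Compute p/w ratios and sort ascending (WSPT): [(2, 5), (3, 4), (6, 4), (9, 1)]
Compute weighted completion times:
  Job (p=2,w=5): C=2, w*C=5*2=10
  Job (p=3,w=4): C=5, w*C=4*5=20
  Job (p=6,w=4): C=11, w*C=4*11=44
  Job (p=9,w=1): C=20, w*C=1*20=20
Total weighted completion time = 94

94


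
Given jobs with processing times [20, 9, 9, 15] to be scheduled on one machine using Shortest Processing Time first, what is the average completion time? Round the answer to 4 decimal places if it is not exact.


Sort jobs by processing time (SPT order): [9, 9, 15, 20]
Compute completion times sequentially:
  Job 1: processing = 9, completes at 9
  Job 2: processing = 9, completes at 18
  Job 3: processing = 15, completes at 33
  Job 4: processing = 20, completes at 53
Sum of completion times = 113
Average completion time = 113/4 = 28.25

28.25


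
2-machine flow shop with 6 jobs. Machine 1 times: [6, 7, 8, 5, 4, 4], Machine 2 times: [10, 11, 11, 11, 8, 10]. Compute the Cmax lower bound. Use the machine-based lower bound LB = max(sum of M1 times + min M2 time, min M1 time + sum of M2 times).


LB1 = sum(M1 times) + min(M2 times) = 34 + 8 = 42
LB2 = min(M1 times) + sum(M2 times) = 4 + 61 = 65
Lower bound = max(LB1, LB2) = max(42, 65) = 65

65


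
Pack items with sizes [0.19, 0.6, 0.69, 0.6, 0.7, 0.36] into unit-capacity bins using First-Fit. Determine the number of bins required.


Place items sequentially using First-Fit:
  Item 0.19 -> new Bin 1
  Item 0.6 -> Bin 1 (now 0.79)
  Item 0.69 -> new Bin 2
  Item 0.6 -> new Bin 3
  Item 0.7 -> new Bin 4
  Item 0.36 -> Bin 3 (now 0.96)
Total bins used = 4

4


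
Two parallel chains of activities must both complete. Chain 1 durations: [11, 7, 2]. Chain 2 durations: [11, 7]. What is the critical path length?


Path A total = 11 + 7 + 2 = 20
Path B total = 11 + 7 = 18
Critical path = longest path = max(20, 18) = 20

20


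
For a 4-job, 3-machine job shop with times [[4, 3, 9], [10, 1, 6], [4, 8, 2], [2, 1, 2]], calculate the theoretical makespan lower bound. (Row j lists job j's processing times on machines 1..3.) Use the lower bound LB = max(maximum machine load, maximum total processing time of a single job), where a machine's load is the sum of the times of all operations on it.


Machine loads:
  Machine 1: 4 + 10 + 4 + 2 = 20
  Machine 2: 3 + 1 + 8 + 1 = 13
  Machine 3: 9 + 6 + 2 + 2 = 19
Max machine load = 20
Job totals:
  Job 1: 16
  Job 2: 17
  Job 3: 14
  Job 4: 5
Max job total = 17
Lower bound = max(20, 17) = 20

20


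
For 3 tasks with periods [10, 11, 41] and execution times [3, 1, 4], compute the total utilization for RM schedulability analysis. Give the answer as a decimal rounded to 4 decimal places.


Compute individual utilizations (exact fractions):
  Task 1: C/T = 3/10 (approx. 0.3)
  Task 2: C/T = 1/11 (approx. 0.0909)
  Task 3: C/T = 4/41 (approx. 0.0976)
Total utilization U = 3/10 + 1/11 + 4/41 = 2203/4510
Rounded to 4 decimal places: U = 0.4885
RM (Liu & Layland) bound for 3 tasks = 0.779763; compare with U = 2203/4510 (approx. 0.488470)
U <= bound, so schedulable by RM sufficient condition.

0.4885


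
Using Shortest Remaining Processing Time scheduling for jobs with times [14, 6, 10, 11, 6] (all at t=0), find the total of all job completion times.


Since all jobs arrive at t=0, SRPT equals SPT ordering.
SPT order: [6, 6, 10, 11, 14]
Completion times:
  Job 1: p=6, C=6
  Job 2: p=6, C=12
  Job 3: p=10, C=22
  Job 4: p=11, C=33
  Job 5: p=14, C=47
Total completion time = 6 + 12 + 22 + 33 + 47 = 120

120


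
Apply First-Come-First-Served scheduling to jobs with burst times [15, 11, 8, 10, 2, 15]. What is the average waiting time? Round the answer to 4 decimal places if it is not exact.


FCFS order (as given): [15, 11, 8, 10, 2, 15]
Waiting times:
  Job 1: wait = 0
  Job 2: wait = 15
  Job 3: wait = 26
  Job 4: wait = 34
  Job 5: wait = 44
  Job 6: wait = 46
Sum of waiting times = 165
Average waiting time = 165/6 = 27.5

27.5


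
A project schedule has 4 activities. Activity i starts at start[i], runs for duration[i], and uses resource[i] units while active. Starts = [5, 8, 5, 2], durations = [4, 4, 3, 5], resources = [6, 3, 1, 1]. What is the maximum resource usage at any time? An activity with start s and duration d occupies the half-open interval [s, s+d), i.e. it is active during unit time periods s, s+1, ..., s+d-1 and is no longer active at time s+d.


Each activity i is active on [start_i, start_i + duration_i).
Compute total resource usage per time slot:
  t=0: active resources = [], total = 0
  t=1: active resources = [], total = 0
  t=2: active resources = [1], total = 1
  t=3: active resources = [1], total = 1
  t=4: active resources = [1], total = 1
  t=5: active resources = [6, 1, 1], total = 8
  t=6: active resources = [6, 1, 1], total = 8
  t=7: active resources = [6, 1], total = 7
  t=8: active resources = [6, 3], total = 9
  t=9: active resources = [3], total = 3
  t=10: active resources = [3], total = 3
  t=11: active resources = [3], total = 3
Peak resource demand = 9

9


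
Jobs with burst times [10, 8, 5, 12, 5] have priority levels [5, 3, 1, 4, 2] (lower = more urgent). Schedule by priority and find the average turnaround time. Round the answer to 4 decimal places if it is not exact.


Sort by priority (ascending = highest first):
Order: [(1, 5), (2, 5), (3, 8), (4, 12), (5, 10)]
Completion times:
  Priority 1, burst=5, C=5
  Priority 2, burst=5, C=10
  Priority 3, burst=8, C=18
  Priority 4, burst=12, C=30
  Priority 5, burst=10, C=40
Average turnaround = 103/5 = 20.6

20.6


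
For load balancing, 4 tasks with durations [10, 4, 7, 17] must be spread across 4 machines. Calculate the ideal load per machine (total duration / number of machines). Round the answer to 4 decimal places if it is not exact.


Total processing time = 10 + 4 + 7 + 17 = 38
Number of machines = 4
Ideal balanced load = 38 / 4 = 9.5

9.5


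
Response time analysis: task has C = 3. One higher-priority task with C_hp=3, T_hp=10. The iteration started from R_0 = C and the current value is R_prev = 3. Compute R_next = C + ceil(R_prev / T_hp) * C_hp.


R_next = C + ceil(R_prev / T_hp) * C_hp
ceil(3 / 10) = ceil(0.3) = 1
Interference = 1 * 3 = 3
R_next = 3 + 3 = 6

6


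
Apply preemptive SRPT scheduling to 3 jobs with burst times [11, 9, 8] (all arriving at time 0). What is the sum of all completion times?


Since all jobs arrive at t=0, SRPT equals SPT ordering.
SPT order: [8, 9, 11]
Completion times:
  Job 1: p=8, C=8
  Job 2: p=9, C=17
  Job 3: p=11, C=28
Total completion time = 8 + 17 + 28 = 53

53


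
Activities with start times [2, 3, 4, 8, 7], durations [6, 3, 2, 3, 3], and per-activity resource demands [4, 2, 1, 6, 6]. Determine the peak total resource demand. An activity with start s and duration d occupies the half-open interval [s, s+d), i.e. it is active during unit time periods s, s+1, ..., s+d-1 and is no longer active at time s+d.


Each activity i is active on [start_i, start_i + duration_i).
Compute total resource usage per time slot:
  t=0: active resources = [], total = 0
  t=1: active resources = [], total = 0
  t=2: active resources = [4], total = 4
  t=3: active resources = [4, 2], total = 6
  t=4: active resources = [4, 2, 1], total = 7
  t=5: active resources = [4, 2, 1], total = 7
  t=6: active resources = [4], total = 4
  t=7: active resources = [4, 6], total = 10
  t=8: active resources = [6, 6], total = 12
  t=9: active resources = [6, 6], total = 12
  t=10: active resources = [6], total = 6
Peak resource demand = 12

12


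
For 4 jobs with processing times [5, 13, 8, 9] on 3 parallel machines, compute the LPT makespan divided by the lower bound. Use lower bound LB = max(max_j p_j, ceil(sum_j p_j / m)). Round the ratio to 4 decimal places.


LPT order: [13, 9, 8, 5]
Machine loads after assignment: [13, 9, 13]
LPT makespan = 13
Lower bound = max(max_job, ceil(total/3)) = max(13, 12) = 13
Ratio = 13 / 13 = 1.0

1.0


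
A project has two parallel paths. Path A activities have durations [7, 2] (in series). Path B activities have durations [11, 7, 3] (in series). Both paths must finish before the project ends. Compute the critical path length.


Path A total = 7 + 2 = 9
Path B total = 11 + 7 + 3 = 21
Critical path = longest path = max(9, 21) = 21

21


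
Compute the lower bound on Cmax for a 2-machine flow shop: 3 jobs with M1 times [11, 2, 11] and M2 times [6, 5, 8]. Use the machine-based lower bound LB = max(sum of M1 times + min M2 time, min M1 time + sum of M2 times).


LB1 = sum(M1 times) + min(M2 times) = 24 + 5 = 29
LB2 = min(M1 times) + sum(M2 times) = 2 + 19 = 21
Lower bound = max(LB1, LB2) = max(29, 21) = 29

29


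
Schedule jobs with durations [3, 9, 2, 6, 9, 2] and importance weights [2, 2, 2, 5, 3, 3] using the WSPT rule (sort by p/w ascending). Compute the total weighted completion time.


Compute p/w ratios and sort ascending (WSPT): [(2, 3), (2, 2), (6, 5), (3, 2), (9, 3), (9, 2)]
Compute weighted completion times:
  Job (p=2,w=3): C=2, w*C=3*2=6
  Job (p=2,w=2): C=4, w*C=2*4=8
  Job (p=6,w=5): C=10, w*C=5*10=50
  Job (p=3,w=2): C=13, w*C=2*13=26
  Job (p=9,w=3): C=22, w*C=3*22=66
  Job (p=9,w=2): C=31, w*C=2*31=62
Total weighted completion time = 218

218


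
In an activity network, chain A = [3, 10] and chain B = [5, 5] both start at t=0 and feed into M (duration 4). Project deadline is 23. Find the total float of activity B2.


Forward pass: ES(B2) = sum of predecessors on chain B = 5
EF = ES + duration = 5 + 5 = 10
Backward pass: LF(M) = deadline = 23; LS(M) = 23 - 4 = 19
LF(B2) = LS(M) - sum(successors on chain B) = 19 - 0 = 19
LS = LF - duration = 19 - 5 = 14
Total float = LS - ES = 14 - 5 = 9

9


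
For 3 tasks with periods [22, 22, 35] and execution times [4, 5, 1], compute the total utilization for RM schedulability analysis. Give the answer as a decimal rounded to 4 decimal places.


Compute individual utilizations (exact fractions):
  Task 1: C/T = 4/22 = 2/11 (approx. 0.1818)
  Task 2: C/T = 5/22 (approx. 0.2273)
  Task 3: C/T = 1/35 (approx. 0.0286)
Total utilization U = 2/11 + 5/22 + 1/35 = 337/770
Rounded to 4 decimal places: U = 0.4377
RM (Liu & Layland) bound for 3 tasks = 0.779763; compare with U = 337/770 (approx. 0.437662)
U <= bound, so schedulable by RM sufficient condition.

0.4377


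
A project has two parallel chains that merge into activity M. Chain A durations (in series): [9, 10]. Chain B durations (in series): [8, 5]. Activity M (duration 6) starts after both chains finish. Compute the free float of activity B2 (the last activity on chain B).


ES(B2) = sum of predecessors on chain B = 8
EF(B2) = ES + duration = 8 + 5 = 13
Successor of B2 is M. ES(M) = max(sum(A), sum(B)) = max(19, 13) = 19
Free float = ES(successor) - EF(current) = 19 - 13 = 6

6


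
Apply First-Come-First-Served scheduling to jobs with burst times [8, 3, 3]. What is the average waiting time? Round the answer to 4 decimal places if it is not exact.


FCFS order (as given): [8, 3, 3]
Waiting times:
  Job 1: wait = 0
  Job 2: wait = 8
  Job 3: wait = 11
Sum of waiting times = 19
Average waiting time = 19/3 = 6.3333

6.3333


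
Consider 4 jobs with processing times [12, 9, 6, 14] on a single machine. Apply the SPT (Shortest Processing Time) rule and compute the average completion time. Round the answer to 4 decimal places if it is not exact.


Sort jobs by processing time (SPT order): [6, 9, 12, 14]
Compute completion times sequentially:
  Job 1: processing = 6, completes at 6
  Job 2: processing = 9, completes at 15
  Job 3: processing = 12, completes at 27
  Job 4: processing = 14, completes at 41
Sum of completion times = 89
Average completion time = 89/4 = 22.25

22.25


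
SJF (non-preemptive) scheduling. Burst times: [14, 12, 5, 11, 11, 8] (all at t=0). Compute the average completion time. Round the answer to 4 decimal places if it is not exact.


SJF order (ascending): [5, 8, 11, 11, 12, 14]
Completion times:
  Job 1: burst=5, C=5
  Job 2: burst=8, C=13
  Job 3: burst=11, C=24
  Job 4: burst=11, C=35
  Job 5: burst=12, C=47
  Job 6: burst=14, C=61
Average completion = 185/6 = 30.8333

30.8333


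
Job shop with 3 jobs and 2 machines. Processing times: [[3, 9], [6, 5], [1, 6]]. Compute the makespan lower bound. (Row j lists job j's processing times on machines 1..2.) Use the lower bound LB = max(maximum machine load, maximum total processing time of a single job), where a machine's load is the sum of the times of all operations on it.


Machine loads:
  Machine 1: 3 + 6 + 1 = 10
  Machine 2: 9 + 5 + 6 = 20
Max machine load = 20
Job totals:
  Job 1: 12
  Job 2: 11
  Job 3: 7
Max job total = 12
Lower bound = max(20, 12) = 20

20


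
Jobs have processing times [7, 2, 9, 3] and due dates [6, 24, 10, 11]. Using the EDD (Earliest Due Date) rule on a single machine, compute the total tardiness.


Sort by due date (EDD order): [(7, 6), (9, 10), (3, 11), (2, 24)]
Compute completion times and tardiness:
  Job 1: p=7, d=6, C=7, tardiness=max(0,7-6)=1
  Job 2: p=9, d=10, C=16, tardiness=max(0,16-10)=6
  Job 3: p=3, d=11, C=19, tardiness=max(0,19-11)=8
  Job 4: p=2, d=24, C=21, tardiness=max(0,21-24)=0
Total tardiness = 15

15


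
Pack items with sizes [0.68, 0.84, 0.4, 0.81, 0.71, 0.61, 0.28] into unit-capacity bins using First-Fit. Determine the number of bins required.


Place items sequentially using First-Fit:
  Item 0.68 -> new Bin 1
  Item 0.84 -> new Bin 2
  Item 0.4 -> new Bin 3
  Item 0.81 -> new Bin 4
  Item 0.71 -> new Bin 5
  Item 0.61 -> new Bin 6
  Item 0.28 -> Bin 1 (now 0.96)
Total bins used = 6

6


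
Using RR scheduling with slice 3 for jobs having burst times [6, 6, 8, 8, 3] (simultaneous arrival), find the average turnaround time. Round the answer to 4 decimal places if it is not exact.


Time quantum = 3
Execution trace:
  J1 runs 3 units, time = 3
  J2 runs 3 units, time = 6
  J3 runs 3 units, time = 9
  J4 runs 3 units, time = 12
  J5 runs 3 units, time = 15
  J1 runs 3 units, time = 18
  J2 runs 3 units, time = 21
  J3 runs 3 units, time = 24
  J4 runs 3 units, time = 27
  J3 runs 2 units, time = 29
  J4 runs 2 units, time = 31
Finish times: [18, 21, 29, 31, 15]
Average turnaround = 114/5 = 22.8

22.8


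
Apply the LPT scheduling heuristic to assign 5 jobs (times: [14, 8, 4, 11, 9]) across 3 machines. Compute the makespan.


Sort jobs in decreasing order (LPT): [14, 11, 9, 8, 4]
Assign each job to the least loaded machine:
  Machine 1: jobs [14], load = 14
  Machine 2: jobs [11, 4], load = 15
  Machine 3: jobs [9, 8], load = 17
Makespan = max load = 17

17


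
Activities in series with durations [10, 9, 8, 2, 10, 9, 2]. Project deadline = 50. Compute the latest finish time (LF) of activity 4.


LF(activity 4) = deadline - sum of successor durations
Successors: activities 5 through 7 with durations [10, 9, 2]
Sum of successor durations = 21
LF = 50 - 21 = 29

29


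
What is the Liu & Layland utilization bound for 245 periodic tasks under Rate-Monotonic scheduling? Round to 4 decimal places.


Compute 2^(1/245) = 1.0028331781
Subtract 1: 1.0028331781 - 1 = 0.0028331781
Multiply by n: 245 * 0.0028331781 = 0.6941286345
Round to 4 dp: 0.6941

0.6941


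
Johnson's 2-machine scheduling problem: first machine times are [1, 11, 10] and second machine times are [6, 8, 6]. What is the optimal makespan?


Apply Johnson's rule:
  Group 1 (a <= b): [(1, 1, 6)]
  Group 2 (a > b): [(2, 11, 8), (3, 10, 6)]
Optimal job order: [1, 2, 3]
Schedule:
  Job 1: M1 done at 1, M2 done at 7
  Job 2: M1 done at 12, M2 done at 20
  Job 3: M1 done at 22, M2 done at 28
Makespan = 28

28


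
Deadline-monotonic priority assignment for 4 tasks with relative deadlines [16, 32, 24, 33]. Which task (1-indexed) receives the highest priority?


Sort tasks by relative deadline (ascending):
  Task 1: deadline = 16
  Task 3: deadline = 24
  Task 2: deadline = 32
  Task 4: deadline = 33
Priority order (highest first): [1, 3, 2, 4]
Highest priority task = 1

1


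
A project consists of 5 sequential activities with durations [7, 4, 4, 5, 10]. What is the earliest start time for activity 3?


Activity 3 starts after activities 1 through 2 complete.
Predecessor durations: [7, 4]
ES = 7 + 4 = 11

11


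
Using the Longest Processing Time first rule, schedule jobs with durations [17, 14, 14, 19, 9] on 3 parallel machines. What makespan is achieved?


Sort jobs in decreasing order (LPT): [19, 17, 14, 14, 9]
Assign each job to the least loaded machine:
  Machine 1: jobs [19], load = 19
  Machine 2: jobs [17, 9], load = 26
  Machine 3: jobs [14, 14], load = 28
Makespan = max load = 28

28


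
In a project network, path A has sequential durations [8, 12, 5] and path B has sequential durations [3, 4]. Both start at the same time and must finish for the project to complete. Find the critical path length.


Path A total = 8 + 12 + 5 = 25
Path B total = 3 + 4 = 7
Critical path = longest path = max(25, 7) = 25

25


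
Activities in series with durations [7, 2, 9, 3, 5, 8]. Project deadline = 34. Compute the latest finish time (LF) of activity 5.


LF(activity 5) = deadline - sum of successor durations
Successors: activities 6 through 6 with durations [8]
Sum of successor durations = 8
LF = 34 - 8 = 26

26


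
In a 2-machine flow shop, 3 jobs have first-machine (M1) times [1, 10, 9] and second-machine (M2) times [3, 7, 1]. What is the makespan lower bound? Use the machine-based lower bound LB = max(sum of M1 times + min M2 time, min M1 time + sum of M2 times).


LB1 = sum(M1 times) + min(M2 times) = 20 + 1 = 21
LB2 = min(M1 times) + sum(M2 times) = 1 + 11 = 12
Lower bound = max(LB1, LB2) = max(21, 12) = 21

21


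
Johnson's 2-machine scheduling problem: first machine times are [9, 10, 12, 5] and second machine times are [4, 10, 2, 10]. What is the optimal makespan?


Apply Johnson's rule:
  Group 1 (a <= b): [(4, 5, 10), (2, 10, 10)]
  Group 2 (a > b): [(1, 9, 4), (3, 12, 2)]
Optimal job order: [4, 2, 1, 3]
Schedule:
  Job 4: M1 done at 5, M2 done at 15
  Job 2: M1 done at 15, M2 done at 25
  Job 1: M1 done at 24, M2 done at 29
  Job 3: M1 done at 36, M2 done at 38
Makespan = 38

38


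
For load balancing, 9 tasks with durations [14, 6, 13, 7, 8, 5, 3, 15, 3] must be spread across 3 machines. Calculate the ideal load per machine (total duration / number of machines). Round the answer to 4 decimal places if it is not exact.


Total processing time = 14 + 6 + 13 + 7 + 8 + 5 + 3 + 15 + 3 = 74
Number of machines = 3
Ideal balanced load = 74 / 3 = 24.6667

24.6667


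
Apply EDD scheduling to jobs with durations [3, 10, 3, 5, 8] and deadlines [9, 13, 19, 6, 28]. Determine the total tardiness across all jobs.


Sort by due date (EDD order): [(5, 6), (3, 9), (10, 13), (3, 19), (8, 28)]
Compute completion times and tardiness:
  Job 1: p=5, d=6, C=5, tardiness=max(0,5-6)=0
  Job 2: p=3, d=9, C=8, tardiness=max(0,8-9)=0
  Job 3: p=10, d=13, C=18, tardiness=max(0,18-13)=5
  Job 4: p=3, d=19, C=21, tardiness=max(0,21-19)=2
  Job 5: p=8, d=28, C=29, tardiness=max(0,29-28)=1
Total tardiness = 8

8


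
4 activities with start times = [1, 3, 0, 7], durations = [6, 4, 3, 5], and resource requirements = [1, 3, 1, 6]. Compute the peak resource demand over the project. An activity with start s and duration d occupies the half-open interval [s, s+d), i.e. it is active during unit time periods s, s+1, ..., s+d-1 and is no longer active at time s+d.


Each activity i is active on [start_i, start_i + duration_i).
Compute total resource usage per time slot:
  t=0: active resources = [1], total = 1
  t=1: active resources = [1, 1], total = 2
  t=2: active resources = [1, 1], total = 2
  t=3: active resources = [1, 3], total = 4
  t=4: active resources = [1, 3], total = 4
  t=5: active resources = [1, 3], total = 4
  t=6: active resources = [1, 3], total = 4
  t=7: active resources = [6], total = 6
  t=8: active resources = [6], total = 6
  t=9: active resources = [6], total = 6
  t=10: active resources = [6], total = 6
  t=11: active resources = [6], total = 6
Peak resource demand = 6

6


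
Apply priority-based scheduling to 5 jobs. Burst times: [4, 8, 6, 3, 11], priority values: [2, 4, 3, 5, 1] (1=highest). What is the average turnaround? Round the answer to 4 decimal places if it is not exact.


Sort by priority (ascending = highest first):
Order: [(1, 11), (2, 4), (3, 6), (4, 8), (5, 3)]
Completion times:
  Priority 1, burst=11, C=11
  Priority 2, burst=4, C=15
  Priority 3, burst=6, C=21
  Priority 4, burst=8, C=29
  Priority 5, burst=3, C=32
Average turnaround = 108/5 = 21.6

21.6


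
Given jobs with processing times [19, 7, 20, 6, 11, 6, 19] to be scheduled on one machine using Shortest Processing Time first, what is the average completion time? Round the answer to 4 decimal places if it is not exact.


Sort jobs by processing time (SPT order): [6, 6, 7, 11, 19, 19, 20]
Compute completion times sequentially:
  Job 1: processing = 6, completes at 6
  Job 2: processing = 6, completes at 12
  Job 3: processing = 7, completes at 19
  Job 4: processing = 11, completes at 30
  Job 5: processing = 19, completes at 49
  Job 6: processing = 19, completes at 68
  Job 7: processing = 20, completes at 88
Sum of completion times = 272
Average completion time = 272/7 = 38.8571

38.8571


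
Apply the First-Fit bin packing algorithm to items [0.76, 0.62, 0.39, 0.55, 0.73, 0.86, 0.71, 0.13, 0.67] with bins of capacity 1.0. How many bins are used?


Place items sequentially using First-Fit:
  Item 0.76 -> new Bin 1
  Item 0.62 -> new Bin 2
  Item 0.39 -> new Bin 3
  Item 0.55 -> Bin 3 (now 0.94)
  Item 0.73 -> new Bin 4
  Item 0.86 -> new Bin 5
  Item 0.71 -> new Bin 6
  Item 0.13 -> Bin 1 (now 0.89)
  Item 0.67 -> new Bin 7
Total bins used = 7

7


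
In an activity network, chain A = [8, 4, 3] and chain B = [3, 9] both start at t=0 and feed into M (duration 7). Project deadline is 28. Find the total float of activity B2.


Forward pass: ES(B2) = sum of predecessors on chain B = 3
EF = ES + duration = 3 + 9 = 12
Backward pass: LF(M) = deadline = 28; LS(M) = 28 - 7 = 21
LF(B2) = LS(M) - sum(successors on chain B) = 21 - 0 = 21
LS = LF - duration = 21 - 9 = 12
Total float = LS - ES = 12 - 3 = 9

9


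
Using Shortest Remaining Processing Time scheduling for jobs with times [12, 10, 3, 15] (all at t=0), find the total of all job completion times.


Since all jobs arrive at t=0, SRPT equals SPT ordering.
SPT order: [3, 10, 12, 15]
Completion times:
  Job 1: p=3, C=3
  Job 2: p=10, C=13
  Job 3: p=12, C=25
  Job 4: p=15, C=40
Total completion time = 3 + 13 + 25 + 40 = 81

81


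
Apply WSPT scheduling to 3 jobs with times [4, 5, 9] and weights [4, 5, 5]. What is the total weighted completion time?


Compute p/w ratios and sort ascending (WSPT): [(4, 4), (5, 5), (9, 5)]
Compute weighted completion times:
  Job (p=4,w=4): C=4, w*C=4*4=16
  Job (p=5,w=5): C=9, w*C=5*9=45
  Job (p=9,w=5): C=18, w*C=5*18=90
Total weighted completion time = 151

151


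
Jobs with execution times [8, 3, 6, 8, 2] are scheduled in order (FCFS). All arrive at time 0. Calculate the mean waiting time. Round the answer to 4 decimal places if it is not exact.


FCFS order (as given): [8, 3, 6, 8, 2]
Waiting times:
  Job 1: wait = 0
  Job 2: wait = 8
  Job 3: wait = 11
  Job 4: wait = 17
  Job 5: wait = 25
Sum of waiting times = 61
Average waiting time = 61/5 = 12.2

12.2


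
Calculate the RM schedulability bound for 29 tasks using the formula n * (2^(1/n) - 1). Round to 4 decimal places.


Compute 2^(1/29) = 1.0241895602
Subtract 1: 1.0241895602 - 1 = 0.0241895602
Multiply by n: 29 * 0.0241895602 = 0.7014972458
Round to 4 dp: 0.7015

0.7015


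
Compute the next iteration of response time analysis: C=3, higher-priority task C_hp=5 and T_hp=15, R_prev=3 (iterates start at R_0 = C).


R_next = C + ceil(R_prev / T_hp) * C_hp
ceil(3 / 15) = ceil(0.2) = 1
Interference = 1 * 5 = 5
R_next = 3 + 5 = 8

8


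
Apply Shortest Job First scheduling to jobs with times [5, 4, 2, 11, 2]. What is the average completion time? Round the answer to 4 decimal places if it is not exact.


SJF order (ascending): [2, 2, 4, 5, 11]
Completion times:
  Job 1: burst=2, C=2
  Job 2: burst=2, C=4
  Job 3: burst=4, C=8
  Job 4: burst=5, C=13
  Job 5: burst=11, C=24
Average completion = 51/5 = 10.2

10.2


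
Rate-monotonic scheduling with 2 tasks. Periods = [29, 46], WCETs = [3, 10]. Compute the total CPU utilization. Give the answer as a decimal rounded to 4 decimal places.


Compute individual utilizations (exact fractions):
  Task 1: C/T = 3/29 (approx. 0.1034)
  Task 2: C/T = 10/46 = 5/23 (approx. 0.2174)
Total utilization U = 3/29 + 5/23 = 214/667
Rounded to 4 decimal places: U = 0.3208
RM (Liu & Layland) bound for 2 tasks = 0.828427; compare with U = 214/667 (approx. 0.320840)
U <= bound, so schedulable by RM sufficient condition.

0.3208


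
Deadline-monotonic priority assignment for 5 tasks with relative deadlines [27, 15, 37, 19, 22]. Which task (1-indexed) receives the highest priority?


Sort tasks by relative deadline (ascending):
  Task 2: deadline = 15
  Task 4: deadline = 19
  Task 5: deadline = 22
  Task 1: deadline = 27
  Task 3: deadline = 37
Priority order (highest first): [2, 4, 5, 1, 3]
Highest priority task = 2

2


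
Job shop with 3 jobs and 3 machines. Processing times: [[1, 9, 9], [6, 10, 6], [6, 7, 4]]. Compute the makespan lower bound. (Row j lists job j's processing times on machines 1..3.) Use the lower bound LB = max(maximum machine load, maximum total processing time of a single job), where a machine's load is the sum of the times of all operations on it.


Machine loads:
  Machine 1: 1 + 6 + 6 = 13
  Machine 2: 9 + 10 + 7 = 26
  Machine 3: 9 + 6 + 4 = 19
Max machine load = 26
Job totals:
  Job 1: 19
  Job 2: 22
  Job 3: 17
Max job total = 22
Lower bound = max(26, 22) = 26

26


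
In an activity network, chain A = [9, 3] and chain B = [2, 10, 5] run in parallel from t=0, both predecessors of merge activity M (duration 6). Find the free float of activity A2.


ES(A2) = sum of predecessors on chain A = 9
EF(A2) = ES + duration = 9 + 3 = 12
Successor of A2 is M. ES(M) = max(sum(A), sum(B)) = max(12, 17) = 17
Free float = ES(successor) - EF(current) = 17 - 12 = 5

5


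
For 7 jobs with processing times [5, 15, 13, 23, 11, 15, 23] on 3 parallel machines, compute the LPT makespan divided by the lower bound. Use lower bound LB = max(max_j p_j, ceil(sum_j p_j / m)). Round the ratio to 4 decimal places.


LPT order: [23, 23, 15, 15, 13, 11, 5]
Machine loads after assignment: [36, 34, 35]
LPT makespan = 36
Lower bound = max(max_job, ceil(total/3)) = max(23, 35) = 35
Ratio = 36 / 35 = 1.0286

1.0286


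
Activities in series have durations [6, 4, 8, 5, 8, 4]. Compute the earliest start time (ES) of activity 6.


Activity 6 starts after activities 1 through 5 complete.
Predecessor durations: [6, 4, 8, 5, 8]
ES = 6 + 4 + 8 + 5 + 8 = 31

31


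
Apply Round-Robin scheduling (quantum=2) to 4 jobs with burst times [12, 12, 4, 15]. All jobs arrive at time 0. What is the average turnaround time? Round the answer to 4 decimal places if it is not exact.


Time quantum = 2
Execution trace:
  J1 runs 2 units, time = 2
  J2 runs 2 units, time = 4
  J3 runs 2 units, time = 6
  J4 runs 2 units, time = 8
  J1 runs 2 units, time = 10
  J2 runs 2 units, time = 12
  J3 runs 2 units, time = 14
  J4 runs 2 units, time = 16
  J1 runs 2 units, time = 18
  J2 runs 2 units, time = 20
  J4 runs 2 units, time = 22
  J1 runs 2 units, time = 24
  J2 runs 2 units, time = 26
  J4 runs 2 units, time = 28
  J1 runs 2 units, time = 30
  J2 runs 2 units, time = 32
  J4 runs 2 units, time = 34
  J1 runs 2 units, time = 36
  J2 runs 2 units, time = 38
  J4 runs 2 units, time = 40
  J4 runs 2 units, time = 42
  J4 runs 1 units, time = 43
Finish times: [36, 38, 14, 43]
Average turnaround = 131/4 = 32.75

32.75
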